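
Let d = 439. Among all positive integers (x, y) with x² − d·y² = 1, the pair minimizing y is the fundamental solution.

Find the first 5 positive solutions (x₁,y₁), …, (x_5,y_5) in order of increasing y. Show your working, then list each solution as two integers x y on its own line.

√439 → a₀=20, period (1,19,1,40); ℓ=4 even so k=3
a_0=20:  p_0=20·1+0=20,  q_0=20·0+1=1
a_1=1:  p_1=1·20+1=21,  q_1=1·1+0=1
a_2=19:  p_2=19·21+20=419,  q_2=19·1+1=20
a_3=1:  p_3=1·419+21=440,  q_3=1·20+1=21
(x₁, y₁) = (440, 21);  440² − 439·21² = 1 ✓
k=2:  x_2 = 440·440+439·21·21 = 387199,  y_2 = 440·21+21·440 = 18480
k=3:  x_3 = 440·387199+439·21·18480 = 340734680,  y_3 = 440·18480+21·387199 = 16262379
k=4:  x_4 = 440·340734680+439·21·16262379 = 299846131201,  y_4 = 440·16262379+21·340734680 = 14310875040
k=5:  x_5 = 440·299846131201+439·21·14310875040 = 263864254722200,  y_5 = 440·14310875040+21·299846131201 = 12593553772821

440 21
387199 18480
340734680 16262379
299846131201 14310875040
263864254722200 12593553772821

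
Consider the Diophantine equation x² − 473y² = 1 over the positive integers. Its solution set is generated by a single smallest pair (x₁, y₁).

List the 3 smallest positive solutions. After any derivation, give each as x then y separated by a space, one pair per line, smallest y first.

87 4
15137 696
2633751 121100

[21; 1,2,1,42] for √473; ℓ=4 ⇒ convergent index 3
a_0=21:  p_0=21·1+0=21,  q_0=21·0+1=1
a_1=1:  p_1=1·21+1=22,  q_1=1·1+0=1
a_2=2:  p_2=2·22+21=65,  q_2=2·1+1=3
a_3=1:  p_3=1·65+22=87,  q_3=1·3+1=4
(x₁, y₁) = (87, 4);  87² − 473·4² = 1 ✓
(x_2, y_2) = (87·87 + 473·4·4, 87·4 + 4·87) = (15137, 696)
(x_3, y_3) = (87·15137 + 473·4·696, 87·696 + 4·15137) = (2633751, 121100)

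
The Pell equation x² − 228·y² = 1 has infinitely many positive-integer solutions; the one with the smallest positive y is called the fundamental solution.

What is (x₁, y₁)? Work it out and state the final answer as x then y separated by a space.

151 10

d=228: √d = [15; 10,30] (ℓ=2, even), read p_1/q_1
k=0  a_k=15  p_k/q_k = 15/1
k=1  a_k=10  p_k/q_k = 151/10
→ (151, 10).  Check: 151²=22801, 228·10²=22800, difference 1.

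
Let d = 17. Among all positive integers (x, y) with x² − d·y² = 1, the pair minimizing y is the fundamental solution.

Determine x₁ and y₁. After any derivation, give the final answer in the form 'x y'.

33 8

√17 → a₀=4, period (8); ℓ=1 odd so k=1
i=0: a=4 ⇒ p=4, q=1
i=1: a=8 ⇒ p=33, q=8
→ (33, 8).  Check: 33²=1089, 17·8²=1088, difference 1.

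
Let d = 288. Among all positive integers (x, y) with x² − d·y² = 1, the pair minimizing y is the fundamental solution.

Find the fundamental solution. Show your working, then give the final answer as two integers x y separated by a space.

17 1

[16; 1,32] for √288; ℓ=2 ⇒ convergent index 1
i=0: a=16 ⇒ p=16, q=1
i=1: a=1 ⇒ p=17, q=1
fundamental: x₁=17, y₁=1  (since 289 − 288·1 = 1)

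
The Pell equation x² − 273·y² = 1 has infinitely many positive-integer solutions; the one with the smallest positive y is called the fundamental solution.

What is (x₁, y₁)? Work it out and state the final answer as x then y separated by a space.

727 44

d=273: √d = [16; 1,1,10,1,1,32] (ℓ=6, even), read p_5/q_5
step 0: (16, 1)  from 16·(1,0) + (0,1)
…
step 2: (33, 2)  from 1·(17,1) + (16,1)
…
step 4: (380, 23)  from 1·(347,21) + (33,2)
step 5: (727, 44)  from 1·(380,23) + (347,21)
→ (727, 44).  Check: 727²=528529, 273·44²=528528, difference 1.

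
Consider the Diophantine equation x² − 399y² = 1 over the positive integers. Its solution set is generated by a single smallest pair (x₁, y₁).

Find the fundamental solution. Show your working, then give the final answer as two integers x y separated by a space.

20 1

d=399: √d = [19; 1,38] (ℓ=2, even), read p_1/q_1
k=0  a_k=19  p_k/q_k = 19/1
k=1  a_k=1  p_k/q_k = 20/1
→ (20, 1).  Check: 20²=400, 399·1²=399, difference 1.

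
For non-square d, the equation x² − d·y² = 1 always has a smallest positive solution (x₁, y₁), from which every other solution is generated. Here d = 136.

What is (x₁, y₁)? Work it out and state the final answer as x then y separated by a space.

√136 → a₀=11, period (1,1,1,22); ℓ=4 even so k=3
i=0: a=11 ⇒ p=11, q=1
i=1: a=1 ⇒ p=12, q=1
i=2: a=1 ⇒ p=23, q=2
i=3: a=1 ⇒ p=35, q=3
(x₁, y₁) = (35, 3);  35² − 136·3² = 1 ✓

35 3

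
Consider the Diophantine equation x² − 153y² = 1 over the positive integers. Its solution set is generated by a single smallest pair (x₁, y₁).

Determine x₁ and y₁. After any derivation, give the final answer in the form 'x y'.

√153 = [12; 2,1,2,2,2,1,2,24, …], period ℓ=8 (even) → k=7
k=0  a_k=12  p_k/q_k = 12/1
k=1  a_k=2  p_k/q_k = 25/2
…
k=3  a_k=2  p_k/q_k = 99/8
k=4  a_k=2  p_k/q_k = 235/19
k=5  a_k=2  p_k/q_k = 569/46
k=6  a_k=1  p_k/q_k = 804/65
k=7  a_k=2  p_k/q_k = 2177/176
→ (2177, 176).  Check: 2177²=4739329, 153·176²=4739328, difference 1.

2177 176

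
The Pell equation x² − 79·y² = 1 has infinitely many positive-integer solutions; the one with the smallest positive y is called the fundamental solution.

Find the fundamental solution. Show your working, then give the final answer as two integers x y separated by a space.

80 9

√79 → a₀=8, period (1,7,1,16); ℓ=4 even so k=3
step 0: (8, 1)  from 8·(1,0) + (0,1)
…
step 2: (71, 8)  from 7·(9,1) + (8,1)
step 3: (80, 9)  from 1·(71,8) + (9,1)
→ (80, 9).  Check: 80²=6400, 79·9²=6399, difference 1.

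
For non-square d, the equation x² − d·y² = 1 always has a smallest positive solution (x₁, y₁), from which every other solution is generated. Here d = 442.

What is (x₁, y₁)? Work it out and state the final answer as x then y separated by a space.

883 42

√442 = [21; 42, …], period ℓ=1 (odd) → k=1
a_0=21:  p_0=21·1+0=21,  q_0=21·0+1=1
a_1=42:  p_1=42·21+1=883,  q_1=42·1+0=42
→ (883, 42).  Check: 883²=779689, 442·42²=779688, difference 1.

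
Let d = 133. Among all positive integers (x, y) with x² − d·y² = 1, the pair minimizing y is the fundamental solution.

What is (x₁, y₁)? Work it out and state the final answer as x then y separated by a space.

2588599 224460

[11; 1,1,7,5,1,…,1,1,22] for √133; ℓ=16 ⇒ convergent index 15
step 0: (11, 1)  from 11·(1,0) + (0,1)
…
step 2: (23, 2)  from 1·(12,1) + (11,1)
step 3: (173, 15)  from 7·(23,2) + (12,1)
step 4: (888, 77)  from 5·(173,15) + (23,2)
…
step 6: (1949, 169)  from 1·(1061,92) + (888,77)
step 7: (3010, 261)  from 1·(1949,169) + (1061,92)
step 8: (7969, 691)  from 2·(3010,261) + (1949,169)
step 9: (10979, 952)  from 1·(7969,691) + (3010,261)
step 10: (18948, 1643)  from 1·(10979,952) + (7969,691)
step 11: (29927, 2595)  from 1·(18948,1643) + (10979,952)
step 12: (168583, 14618)  from 5·(29927,2595) + (18948,1643)
step 13: (1210008, 104921)  from 7·(168583,14618) + (29927,2595)
step 14: (1378591, 119539)  from 1·(1210008,104921) + (168583,14618)
step 15: (2588599, 224460)  from 1·(1378591,119539) + (1210008,104921)
(x₁, y₁) = (2588599, 224460);  2588599² − 133·224460² = 1 ✓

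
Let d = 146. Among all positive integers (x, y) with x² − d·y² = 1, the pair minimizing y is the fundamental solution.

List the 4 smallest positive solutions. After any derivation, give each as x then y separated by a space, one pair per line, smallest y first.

[12; 12,24] for √146; ℓ=2 ⇒ convergent index 1
step 0: (12, 1)  from 12·(1,0) + (0,1)
step 1: (145, 12)  from 12·(12,1) + (1,0)
(x₁, y₁) = (145, 12);  145² − 146·12² = 1 ✓
k=2:  x_2 = 145·145+146·12·12 = 42049,  y_2 = 145·12+12·145 = 3480
k=3:  x_3 = 145·42049+146·12·3480 = 12194065,  y_3 = 145·3480+12·42049 = 1009188
k=4:  x_4 = 145·12194065+146·12·1009188 = 3536236801,  y_4 = 145·1009188+12·12194065 = 292661040

145 12
42049 3480
12194065 1009188
3536236801 292661040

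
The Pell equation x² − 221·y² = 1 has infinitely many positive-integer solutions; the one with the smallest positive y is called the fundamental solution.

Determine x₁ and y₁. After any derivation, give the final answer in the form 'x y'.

1665 112

d=221: √d = [14; 1,6,2,6,1,28] (ℓ=6, even), read p_5/q_5
k=0  a_k=14  p_k/q_k = 14/1
k=1  a_k=1  p_k/q_k = 15/1
k=2  a_k=6  p_k/q_k = 104/7
…
k=4  a_k=6  p_k/q_k = 1442/97
k=5  a_k=1  p_k/q_k = 1665/112
fundamental: x₁=1665, y₁=112  (since 2772225 − 221·12544 = 1)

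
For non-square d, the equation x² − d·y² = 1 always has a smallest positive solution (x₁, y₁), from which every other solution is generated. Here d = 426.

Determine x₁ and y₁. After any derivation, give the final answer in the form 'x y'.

88751 4300

d=426: √d = [20; 1,1,1,3,2,6,2,3,1,1,1,40] (ℓ=12, even), read p_11/q_11
step 0: (20, 1)  from 20·(1,0) + (0,1)
…
step 4: (227, 11)  from 3·(62,3) + (41,2)
step 5: (516, 25)  from 2·(227,11) + (62,3)
…
step 10: (56780, 2751)  from 1·(31971,1549) + (24809,1202)
step 11: (88751, 4300)  from 1·(56780,2751) + (31971,1549)
→ (88751, 4300).  Check: 88751²=7876740001, 426·4300²=7876740000, difference 1.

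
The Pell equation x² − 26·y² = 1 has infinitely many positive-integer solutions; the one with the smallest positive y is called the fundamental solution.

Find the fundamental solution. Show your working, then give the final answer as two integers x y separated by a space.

51 10

√26 → a₀=5, period (10); ℓ=1 odd so k=1
k=0  a_k=5  p_k/q_k = 5/1
k=1  a_k=10  p_k/q_k = 51/10
fundamental: x₁=51, y₁=10  (since 2601 − 26·100 = 1)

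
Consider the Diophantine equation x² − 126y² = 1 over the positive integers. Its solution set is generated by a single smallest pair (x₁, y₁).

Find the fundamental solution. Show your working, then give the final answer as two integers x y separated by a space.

d=126: √d = [11; 4,2,4,22] (ℓ=4, even), read p_3/q_3
a_0=11:  p_0=11·1+0=11,  q_0=11·0+1=1
a_1=4:  p_1=4·11+1=45,  q_1=4·1+0=4
a_2=2:  p_2=2·45+11=101,  q_2=2·4+1=9
a_3=4:  p_3=4·101+45=449,  q_3=4·9+4=40
→ (449, 40).  Check: 449²=201601, 126·40²=201600, difference 1.

449 40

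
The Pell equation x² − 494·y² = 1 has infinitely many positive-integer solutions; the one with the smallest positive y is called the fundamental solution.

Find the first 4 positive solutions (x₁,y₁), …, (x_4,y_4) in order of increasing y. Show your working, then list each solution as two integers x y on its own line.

73035 3286
10668222449 479986020
1558307253052395 70111557938114
227621940442695115201 10241195267540325960

√494 → a₀=22, period (4,2,2,1,2,1,2,2,4,44); ℓ=10 even so k=9
i=0: a=22 ⇒ p=22, q=1
…
i=2: a=2 ⇒ p=200, q=9
…
i=6: a=1 ⇒ p=2556, q=115
…
i=8: a=2 ⇒ p=16514, q=743
i=9: a=4 ⇒ p=73035, q=3286
(x₁, y₁) = (73035, 3286);  73035² − 494·3286² = 1 ✓
n=2: (73035,3286)∘(73035,3286) = (73035·73035+494·3286·3286, 73035·3286+3286·73035) = (10668222449,479986020)
n=3: (10668222449,479986020)∘(73035,3286) = (73035·10668222449+494·3286·479986020, 73035·479986020+3286·10668222449) = (1558307253052395,70111557938114)
n=4: (1558307253052395,70111557938114)∘(73035,3286) = (73035·1558307253052395+494·3286·70111557938114, 73035·70111557938114+3286·1558307253052395) = (227621940442695115201,10241195267540325960)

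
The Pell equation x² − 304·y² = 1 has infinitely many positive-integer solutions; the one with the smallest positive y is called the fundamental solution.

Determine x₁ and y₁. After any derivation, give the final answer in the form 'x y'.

57799 3315

[17; 2,3,2,1,1,1,1,1,2,3,2,34] for √304; ℓ=12 ⇒ convergent index 11
step 0: (17, 1)  from 17·(1,0) + (0,1)
…
step 2: (122, 7)  from 3·(35,2) + (17,1)
…
step 6: (1081, 62)  from 1·(680,39) + (401,23)
…
step 10: (25177, 1444)  from 3·(7445,427) + (2842,163)
step 11: (57799, 3315)  from 2·(25177,1444) + (7445,427)
→ (57799, 3315).  Check: 57799²=3340724401, 304·3315²=3340724400, difference 1.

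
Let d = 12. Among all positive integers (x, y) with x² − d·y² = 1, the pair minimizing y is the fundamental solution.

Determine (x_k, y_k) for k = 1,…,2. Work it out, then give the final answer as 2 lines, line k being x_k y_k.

7 2
97 28

√12 = [3; 2,6, …], period ℓ=2 (even) → k=1
k=0  a_k=3  p_k/q_k = 3/1
k=1  a_k=2  p_k/q_k = 7/2
fundamental: x₁=7, y₁=2  (since 49 − 12·4 = 1)
k=2:  x_2 = 7·7+12·2·2 = 97,  y_2 = 7·2+2·7 = 28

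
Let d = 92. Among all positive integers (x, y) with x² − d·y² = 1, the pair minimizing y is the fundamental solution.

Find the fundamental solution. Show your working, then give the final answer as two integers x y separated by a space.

1151 120

[9; 1,1,2,4,2,1,1,18] for √92; ℓ=8 ⇒ convergent index 7
step 0: (9, 1)  from 9·(1,0) + (0,1)
step 1: (10, 1)  from 1·(9,1) + (1,0)
…
step 4: (211, 22)  from 4·(48,5) + (19,2)
…
step 6: (681, 71)  from 1·(470,49) + (211,22)
step 7: (1151, 120)  from 1·(681,71) + (470,49)
(x₁, y₁) = (1151, 120);  1151² − 92·120² = 1 ✓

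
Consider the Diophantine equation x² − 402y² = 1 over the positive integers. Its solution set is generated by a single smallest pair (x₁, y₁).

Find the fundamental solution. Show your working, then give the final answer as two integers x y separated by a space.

d=402: √d = [20; 20,40] (ℓ=2, even), read p_1/q_1
a_0=20:  p_0=20·1+0=20,  q_0=20·0+1=1
a_1=20:  p_1=20·20+1=401,  q_1=20·1+0=20
fundamental: x₁=401, y₁=20  (since 160801 − 402·400 = 1)

401 20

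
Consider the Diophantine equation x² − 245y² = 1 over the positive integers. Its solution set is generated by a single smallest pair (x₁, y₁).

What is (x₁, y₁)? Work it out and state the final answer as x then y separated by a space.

51841 3312

d=245: √d = [15; 1,1,1,7,6,7,1,1,1,30] (ℓ=10, even), read p_9/q_9
a_0=15:  p_0=15·1+0=15,  q_0=15·0+1=1
a_1=1:  p_1=1·15+1=16,  q_1=1·1+0=1
a_2=1:  p_2=1·16+15=31,  q_2=1·1+1=2
a_3=1:  p_3=1·31+16=47,  q_3=1·2+1=3
…
a_5=6:  p_5=6·360+47=2207,  q_5=6·23+3=141
a_6=7:  p_6=7·2207+360=15809,  q_6=7·141+23=1010
…
a_8=1:  p_8=1·18016+15809=33825,  q_8=1·1151+1010=2161
a_9=1:  p_9=1·33825+18016=51841,  q_9=1·2161+1151=3312
fundamental: x₁=51841, y₁=3312  (since 2687489281 − 245·10969344 = 1)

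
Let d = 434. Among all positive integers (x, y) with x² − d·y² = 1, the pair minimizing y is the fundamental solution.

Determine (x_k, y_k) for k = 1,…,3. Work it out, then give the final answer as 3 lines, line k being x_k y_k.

√434 = [20; 1,4,1,40, …], period ℓ=4 (even) → k=3
i=0: a=20 ⇒ p=20, q=1
i=1: a=1 ⇒ p=21, q=1
i=2: a=4 ⇒ p=104, q=5
i=3: a=1 ⇒ p=125, q=6
(x₁, y₁) = (125, 6);  125² − 434·6² = 1 ✓
n=2: (125,6)∘(125,6) = (125·125+434·6·6, 125·6+6·125) = (31249,1500)
n=3: (31249,1500)∘(125,6) = (125·31249+434·6·1500, 125·1500+6·31249) = (7812125,374994)

125 6
31249 1500
7812125 374994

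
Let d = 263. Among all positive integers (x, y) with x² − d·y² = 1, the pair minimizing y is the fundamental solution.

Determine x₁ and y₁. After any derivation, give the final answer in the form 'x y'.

[16; 4,1,1,1,1,15,1,1,1,1,4,32] for √263; ℓ=12 ⇒ convergent index 11
k=0  a_k=16  p_k/q_k = 16/1
k=1  a_k=4  p_k/q_k = 65/4
k=2  a_k=1  p_k/q_k = 81/5
k=3  a_k=1  p_k/q_k = 146/9
k=4  a_k=1  p_k/q_k = 227/14
k=5  a_k=1  p_k/q_k = 373/23
k=6  a_k=15  p_k/q_k = 5822/359
k=7  a_k=1  p_k/q_k = 6195/382
k=8  a_k=1  p_k/q_k = 12017/741
k=9  a_k=1  p_k/q_k = 18212/1123
k=10  a_k=1  p_k/q_k = 30229/1864
k=11  a_k=4  p_k/q_k = 139128/8579
(x₁, y₁) = (139128, 8579);  139128² − 263·8579² = 1 ✓

139128 8579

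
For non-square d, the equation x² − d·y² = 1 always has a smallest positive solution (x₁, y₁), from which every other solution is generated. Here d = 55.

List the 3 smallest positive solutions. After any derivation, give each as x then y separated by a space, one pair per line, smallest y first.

89 12
15841 2136
2819609 380196

d=55: √d = [7; 2,2,2,14] (ℓ=4, even), read p_3/q_3
a_0=7:  p_0=7·1+0=7,  q_0=7·0+1=1
a_1=2:  p_1=2·7+1=15,  q_1=2·1+0=2
a_2=2:  p_2=2·15+7=37,  q_2=2·2+1=5
a_3=2:  p_3=2·37+15=89,  q_3=2·5+2=12
(x₁, y₁) = (89, 12);  89² − 55·12² = 1 ✓
(x_2, y_2) = (89·89 + 55·12·12, 89·12 + 12·89) = (15841, 2136)
(x_3, y_3) = (89·15841 + 55·12·2136, 89·2136 + 12·15841) = (2819609, 380196)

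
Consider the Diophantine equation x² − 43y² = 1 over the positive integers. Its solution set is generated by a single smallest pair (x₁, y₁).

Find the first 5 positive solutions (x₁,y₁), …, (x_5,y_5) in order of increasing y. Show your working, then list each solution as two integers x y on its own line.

[6; 1,1,3,1,5,1,3,1,1,12] for √43; ℓ=10 ⇒ convergent index 9
i=0: a=6 ⇒ p=6, q=1
…
i=2: a=1 ⇒ p=13, q=2
i=3: a=3 ⇒ p=46, q=7
…
i=8: a=1 ⇒ p=1941, q=296
i=9: a=1 ⇒ p=3482, q=531
fundamental: x₁=3482, y₁=531  (since 12124324 − 43·281961 = 1)
k=2:  x_2 = 3482·3482+43·531·531 = 24248647,  y_2 = 3482·531+531·3482 = 3697884
k=3:  x_3 = 3482·24248647+43·531·3697884 = 168867574226,  y_3 = 3482·3697884+531·24248647 = 25752063645
k=4:  x_4 = 3482·168867574226+43·531·25752063645 = 1175993762661217,  y_4 = 3482·25752063645+531·168867574226 = 179337367525896
k=5:  x_5 = 3482·1175993762661217+43·531·179337367525896 = 8189620394305140962,  y_5 = 3482·179337367525896+531·1175993762661217 = 1248905401698276099

3482 531
24248647 3697884
168867574226 25752063645
1175993762661217 179337367525896
8189620394305140962 1248905401698276099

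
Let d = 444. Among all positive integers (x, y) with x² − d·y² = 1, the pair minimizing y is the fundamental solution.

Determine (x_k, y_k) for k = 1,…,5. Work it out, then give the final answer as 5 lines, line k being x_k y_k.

√444 → a₀=21, period (14,42); ℓ=2 even so k=1
step 0: (21, 1)  from 21·(1,0) + (0,1)
step 1: (295, 14)  from 14·(21,1) + (1,0)
fundamental: x₁=295, y₁=14  (since 87025 − 444·196 = 1)
n=2: (295,14)∘(295,14) = (295·295+444·14·14, 295·14+14·295) = (174049,8260)
n=3: (174049,8260)∘(295,14) = (295·174049+444·14·8260, 295·8260+14·174049) = (102688615,4873386)
n=4: (102688615,4873386)∘(295,14) = (295·102688615+444·14·4873386, 295·4873386+14·102688615) = (60586108801,2875289480)
n=5: (60586108801,2875289480)∘(295,14) = (295·60586108801+444·14·2875289480, 295·2875289480+14·60586108801) = (35745701503975,1696415919814)

295 14
174049 8260
102688615 4873386
60586108801 2875289480
35745701503975 1696415919814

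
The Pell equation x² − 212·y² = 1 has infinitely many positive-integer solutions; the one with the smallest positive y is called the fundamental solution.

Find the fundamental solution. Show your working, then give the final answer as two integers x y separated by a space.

[14; 1,1,3,1,1,…,1,1,28] for √212; ℓ=14 ⇒ convergent index 13
step 0: (14, 1)  from 14·(1,0) + (0,1)
step 1: (15, 1)  from 1·(14,1) + (1,0)
step 2: (29, 2)  from 1·(15,1) + (14,1)
…
step 4: (131, 9)  from 1·(102,7) + (29,2)
…
step 6: (364, 25)  from 1·(233,16) + (131,9)
step 7: (2417, 166)  from 6·(364,25) + (233,16)
step 8: (2781, 191)  from 1·(2417,166) + (364,25)
…
step 10: (7979, 548)  from 1·(5198,357) + (2781,191)
step 11: (29135, 2001)  from 3·(7979,548) + (5198,357)
step 12: (37114, 2549)  from 1·(29135,2001) + (7979,548)
step 13: (66249, 4550)  from 1·(37114,2549) + (29135,2001)
(x₁, y₁) = (66249, 4550);  66249² − 212·4550² = 1 ✓

66249 4550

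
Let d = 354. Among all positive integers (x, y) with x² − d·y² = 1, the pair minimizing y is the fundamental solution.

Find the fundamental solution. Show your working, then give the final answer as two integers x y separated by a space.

√354 = [18; 1,4,2,2,18,2,2,4,1,36, …], period ℓ=10 (even) → k=9
k=0  a_k=18  p_k/q_k = 18/1
k=1  a_k=1  p_k/q_k = 19/1
…
k=3  a_k=2  p_k/q_k = 207/11
…
k=5  a_k=18  p_k/q_k = 9351/497
k=6  a_k=2  p_k/q_k = 19210/1021
…
k=8  a_k=4  p_k/q_k = 210294/11177
k=9  a_k=1  p_k/q_k = 258065/13716
fundamental: x₁=258065, y₁=13716  (since 66597544225 − 354·188128656 = 1)

258065 13716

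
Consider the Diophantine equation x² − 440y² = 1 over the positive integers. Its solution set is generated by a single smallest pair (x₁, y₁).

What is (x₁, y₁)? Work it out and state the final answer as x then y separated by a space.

d=440: √d = [20; 1,40] (ℓ=2, even), read p_1/q_1
step 0: (20, 1)  from 20·(1,0) + (0,1)
step 1: (21, 1)  from 1·(20,1) + (1,0)
→ (21, 1).  Check: 21²=441, 440·1²=440, difference 1.

21 1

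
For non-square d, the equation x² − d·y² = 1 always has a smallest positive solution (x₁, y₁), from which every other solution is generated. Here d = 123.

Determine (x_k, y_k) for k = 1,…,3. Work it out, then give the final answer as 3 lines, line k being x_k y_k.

122 11
29767 2684
7263026 654885

√123 → a₀=11, period (11,22); ℓ=2 even so k=1
a_0=11:  p_0=11·1+0=11,  q_0=11·0+1=1
a_1=11:  p_1=11·11+1=122,  q_1=11·1+0=11
→ (122, 11).  Check: 122²=14884, 123·11²=14883, difference 1.
k=2:  x_2 = 122·122+123·11·11 = 29767,  y_2 = 122·11+11·122 = 2684
k=3:  x_3 = 122·29767+123·11·2684 = 7263026,  y_3 = 122·2684+11·29767 = 654885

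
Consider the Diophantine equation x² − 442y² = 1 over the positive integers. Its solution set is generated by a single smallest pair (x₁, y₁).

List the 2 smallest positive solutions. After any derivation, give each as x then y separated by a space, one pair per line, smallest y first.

883 42
1559377 74172

√442 → a₀=21, period (42); ℓ=1 odd so k=1
k=0  a_k=21  p_k/q_k = 21/1
k=1  a_k=42  p_k/q_k = 883/42
fundamental: x₁=883, y₁=42  (since 779689 − 442·1764 = 1)
(883+42√442)^2 = 1559377 + 74172√442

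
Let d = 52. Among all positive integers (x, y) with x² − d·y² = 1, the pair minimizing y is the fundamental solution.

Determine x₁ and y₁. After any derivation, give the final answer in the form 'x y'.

[7; 4,1,2,1,4,14] for √52; ℓ=6 ⇒ convergent index 5
i=0: a=7 ⇒ p=7, q=1
i=1: a=4 ⇒ p=29, q=4
i=2: a=1 ⇒ p=36, q=5
…
i=4: a=1 ⇒ p=137, q=19
i=5: a=4 ⇒ p=649, q=90
fundamental: x₁=649, y₁=90  (since 421201 − 52·8100 = 1)

649 90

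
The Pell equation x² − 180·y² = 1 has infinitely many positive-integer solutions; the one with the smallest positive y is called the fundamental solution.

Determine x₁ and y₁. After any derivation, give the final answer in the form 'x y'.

161 12

√180 = [13; 2,2,2,26, …], period ℓ=4 (even) → k=3
step 0: (13, 1)  from 13·(1,0) + (0,1)
step 1: (27, 2)  from 2·(13,1) + (1,0)
step 2: (67, 5)  from 2·(27,2) + (13,1)
step 3: (161, 12)  from 2·(67,5) + (27,2)
→ (161, 12).  Check: 161²=25921, 180·12²=25920, difference 1.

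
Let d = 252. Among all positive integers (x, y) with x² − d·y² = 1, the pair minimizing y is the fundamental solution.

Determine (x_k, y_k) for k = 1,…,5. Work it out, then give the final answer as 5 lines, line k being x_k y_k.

127 8
32257 2032
8193151 516120
2081028097 131092448
528572943487 33296965672

d=252: √d = [15; 1,6,1,30] (ℓ=4, even), read p_3/q_3
a_0=15:  p_0=15·1+0=15,  q_0=15·0+1=1
…
a_2=6:  p_2=6·16+15=111,  q_2=6·1+1=7
a_3=1:  p_3=1·111+16=127,  q_3=1·7+1=8
→ (127, 8).  Check: 127²=16129, 252·8²=16128, difference 1.
(127+8√252)^2 = 32257 + 2032√252
(127+8√252)^3 = 8193151 + 516120√252
(127+8√252)^4 = 2081028097 + 131092448√252
(127+8√252)^5 = 528572943487 + 33296965672√252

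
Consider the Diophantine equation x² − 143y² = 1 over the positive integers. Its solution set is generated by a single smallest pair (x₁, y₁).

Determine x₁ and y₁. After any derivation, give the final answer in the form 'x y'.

12 1

[11; 1,22] for √143; ℓ=2 ⇒ convergent index 1
i=0: a=11 ⇒ p=11, q=1
i=1: a=1 ⇒ p=12, q=1
(x₁, y₁) = (12, 1);  12² − 143·1² = 1 ✓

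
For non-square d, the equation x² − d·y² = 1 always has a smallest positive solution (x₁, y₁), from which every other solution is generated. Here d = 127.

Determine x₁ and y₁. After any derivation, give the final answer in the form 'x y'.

d=127: √d = [11; 3,1,2,2,7,11,7,2,2,1,3,22] (ℓ=12, even), read p_11/q_11
k=0  a_k=11  p_k/q_k = 11/1
k=1  a_k=3  p_k/q_k = 34/3
…
k=3  a_k=2  p_k/q_k = 124/11
k=4  a_k=2  p_k/q_k = 293/26
…
k=7  a_k=7  p_k/q_k = 171701/15236
…
k=9  a_k=2  p_k/q_k = 906941/80478
k=10  a_k=1  p_k/q_k = 1274561/113099
k=11  a_k=3  p_k/q_k = 4730624/419775
→ (4730624, 419775).  Check: 4730624²=22378803429376, 127·419775²=22378803429375, difference 1.

4730624 419775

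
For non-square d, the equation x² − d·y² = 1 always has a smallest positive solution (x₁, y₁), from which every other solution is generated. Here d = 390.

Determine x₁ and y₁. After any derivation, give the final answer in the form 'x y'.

[19; 1,2,1,38] for √390; ℓ=4 ⇒ convergent index 3
a_0=19:  p_0=19·1+0=19,  q_0=19·0+1=1
…
a_2=2:  p_2=2·20+19=59,  q_2=2·1+1=3
a_3=1:  p_3=1·59+20=79,  q_3=1·3+1=4
(x₁, y₁) = (79, 4);  79² − 390·4² = 1 ✓

79 4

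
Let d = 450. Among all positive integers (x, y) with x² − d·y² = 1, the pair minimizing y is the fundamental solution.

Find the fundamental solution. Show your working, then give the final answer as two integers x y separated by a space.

d=450: √d = [21; 4,1,2,4,2,1,4,42] (ℓ=8, even), read p_7/q_7
a_0=21:  p_0=21·1+0=21,  q_0=21·0+1=1
a_1=4:  p_1=4·21+1=85,  q_1=4·1+0=4
a_2=1:  p_2=1·85+21=106,  q_2=1·4+1=5
a_3=2:  p_3=2·106+85=297,  q_3=2·5+4=14
…
a_5=2:  p_5=2·1294+297=2885,  q_5=2·61+14=136
a_6=1:  p_6=1·2885+1294=4179,  q_6=1·136+61=197
a_7=4:  p_7=4·4179+2885=19601,  q_7=4·197+136=924
→ (19601, 924).  Check: 19601²=384199201, 450·924²=384199200, difference 1.

19601 924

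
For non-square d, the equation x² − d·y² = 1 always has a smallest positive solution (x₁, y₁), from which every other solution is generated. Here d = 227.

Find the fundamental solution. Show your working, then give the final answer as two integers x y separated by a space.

[15; 15,30] for √227; ℓ=2 ⇒ convergent index 1
i=0: a=15 ⇒ p=15, q=1
i=1: a=15 ⇒ p=226, q=15
(x₁, y₁) = (226, 15);  226² − 227·15² = 1 ✓

226 15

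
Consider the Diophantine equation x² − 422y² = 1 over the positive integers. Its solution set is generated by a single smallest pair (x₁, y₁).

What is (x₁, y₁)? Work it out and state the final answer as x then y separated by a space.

7022501 341850

√422 = [20; 1,1,5,2,1,…,1,1,40, …], period ℓ=14 (even) → k=13
a_0=20:  p_0=20·1+0=20,  q_0=20·0+1=1
a_1=1:  p_1=1·20+1=21,  q_1=1·1+0=1
…
a_11=5:  p_11=5·598859+217526=3211821,  q_11=5·29152+10589=156349
a_12=1:  p_12=1·3211821+598859=3810680,  q_12=1·156349+29152=185501
a_13=1:  p_13=1·3810680+3211821=7022501,  q_13=1·185501+156349=341850
fundamental: x₁=7022501, y₁=341850  (since 49315520295001 − 422·116861422500 = 1)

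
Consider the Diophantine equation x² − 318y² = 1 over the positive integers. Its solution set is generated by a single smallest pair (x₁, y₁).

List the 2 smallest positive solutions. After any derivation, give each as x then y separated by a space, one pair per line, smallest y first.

√318 = [17; 1,4,1,34, …], period ℓ=4 (even) → k=3
step 0: (17, 1)  from 17·(1,0) + (0,1)
step 1: (18, 1)  from 1·(17,1) + (1,0)
step 2: (89, 5)  from 4·(18,1) + (17,1)
step 3: (107, 6)  from 1·(89,5) + (18,1)
fundamental: x₁=107, y₁=6  (since 11449 − 318·36 = 1)
k=2:  x_2 = 107·107+318·6·6 = 22897,  y_2 = 107·6+6·107 = 1284

107 6
22897 1284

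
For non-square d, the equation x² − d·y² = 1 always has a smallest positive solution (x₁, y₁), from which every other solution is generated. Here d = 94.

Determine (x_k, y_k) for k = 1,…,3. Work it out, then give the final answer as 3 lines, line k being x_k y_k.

d=94: √d = [9; 1,2,3,1,1,…,2,1,18] (ℓ=16, even), read p_15/q_15
k=0  a_k=9  p_k/q_k = 9/1
…
k=6  a_k=5  p_k/q_k = 1241/128
…
k=11  a_k=1  p_k/q_k = 99455/10258
…
k=14  a_k=2  p_k/q_k = 1490361/153719
k=15  a_k=1  p_k/q_k = 2143295/221064
fundamental: x₁=2143295, y₁=221064  (since 4593713457025 − 94·48869292096 = 1)
k=2:  x_2 = 2143295·2143295+94·221064·221064 = 9187426914049,  y_2 = 2143295·221064+221064·2143295 = 947610731760
k=3:  x_3 = 2143295·9187426914049+94·221064·947610731760 = 39382732335491159615,  y_3 = 2143295·947610731760+221064·9187426914049 = 4062018686654877336

2143295 221064
9187426914049 947610731760
39382732335491159615 4062018686654877336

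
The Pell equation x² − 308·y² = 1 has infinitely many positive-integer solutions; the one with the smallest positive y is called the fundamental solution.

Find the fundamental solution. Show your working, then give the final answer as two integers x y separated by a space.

351 20

[17; 1,1,4,1,1,34] for √308; ℓ=6 ⇒ convergent index 5
k=0  a_k=17  p_k/q_k = 17/1
k=1  a_k=1  p_k/q_k = 18/1
…
k=3  a_k=4  p_k/q_k = 158/9
k=4  a_k=1  p_k/q_k = 193/11
k=5  a_k=1  p_k/q_k = 351/20
(x₁, y₁) = (351, 20);  351² − 308·20² = 1 ✓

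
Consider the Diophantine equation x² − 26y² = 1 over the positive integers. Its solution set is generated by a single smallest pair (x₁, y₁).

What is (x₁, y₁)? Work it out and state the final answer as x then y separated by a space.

51 10

d=26: √d = [5; 10] (ℓ=1, odd), read p_1/q_1
k=0  a_k=5  p_k/q_k = 5/1
k=1  a_k=10  p_k/q_k = 51/10
(x₁, y₁) = (51, 10);  51² − 26·10² = 1 ✓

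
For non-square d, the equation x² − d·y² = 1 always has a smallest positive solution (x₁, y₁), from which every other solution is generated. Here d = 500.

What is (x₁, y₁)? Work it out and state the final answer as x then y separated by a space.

√500 = [22; 2,1,3,2,1,…,1,2,44, …], period ℓ=14 (even) → k=13
a_0=22:  p_0=22·1+0=22,  q_0=22·0+1=1
a_1=2:  p_1=2·22+1=45,  q_1=2·1+0=2
…
a_3=3:  p_3=3·67+45=246,  q_3=3·3+2=11
…
a_8=1:  p_8=1·14445+1364=15809,  q_8=1·646+61=707
…
a_10=2:  p_10=2·30254+15809=76317,  q_10=2·1353+707=3413
…
a_12=1:  p_12=1·259205+76317=335522,  q_12=1·11592+3413=15005
a_13=2:  p_13=2·335522+259205=930249,  q_13=2·15005+11592=41602
(x₁, y₁) = (930249, 41602);  930249² − 500·41602² = 1 ✓

930249 41602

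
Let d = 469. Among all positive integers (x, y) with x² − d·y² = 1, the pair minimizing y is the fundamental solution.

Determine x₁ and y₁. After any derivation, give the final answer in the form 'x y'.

d=469: √d = [21; 1,1,1,10,6,10,1,1,1,42] (ℓ=10, even), read p_9/q_9
a_0=21:  p_0=21·1+0=21,  q_0=21·0+1=1
…
a_2=1:  p_2=1·22+21=43,  q_2=1·1+1=2
a_3=1:  p_3=1·43+22=65,  q_3=1·2+1=3
…
a_5=6:  p_5=6·693+65=4223,  q_5=6·32+3=195
a_6=10:  p_6=10·4223+693=42923,  q_6=10·195+32=1982
…
a_8=1:  p_8=1·47146+42923=90069,  q_8=1·2177+1982=4159
a_9=1:  p_9=1·90069+47146=137215,  q_9=1·4159+2177=6336
→ (137215, 6336).  Check: 137215²=18827956225, 469·6336²=18827956224, difference 1.

137215 6336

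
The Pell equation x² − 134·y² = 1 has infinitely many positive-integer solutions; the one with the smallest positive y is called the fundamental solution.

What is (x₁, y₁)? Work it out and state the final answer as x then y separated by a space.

√134 → a₀=11, period (1,1,2,1,3,…,1,1,22); ℓ=14 even so k=13
a_0=11:  p_0=11·1+0=11,  q_0=11·0+1=1
a_1=1:  p_1=1·11+1=12,  q_1=1·1+0=1
a_2=1:  p_2=1·12+11=23,  q_2=1·1+1=2
a_3=2:  p_3=2·23+12=58,  q_3=2·2+1=5
a_4=1:  p_4=1·58+23=81,  q_4=1·5+2=7
a_5=3:  p_5=3·81+58=301,  q_5=3·7+5=26
a_6=1:  p_6=1·301+81=382,  q_6=1·26+7=33
a_7=10:  p_7=10·382+301=4121,  q_7=10·33+26=356
…
a_9=3:  p_9=3·4503+4121=17630,  q_9=3·389+356=1523
a_10=1:  p_10=1·17630+4503=22133,  q_10=1·1523+389=1912
a_11=2:  p_11=2·22133+17630=61896,  q_11=2·1912+1523=5347
a_12=1:  p_12=1·61896+22133=84029,  q_12=1·5347+1912=7259
a_13=1:  p_13=1·84029+61896=145925,  q_13=1·7259+5347=12606
→ (145925, 12606).  Check: 145925²=21294105625, 134·12606²=21294105624, difference 1.

145925 12606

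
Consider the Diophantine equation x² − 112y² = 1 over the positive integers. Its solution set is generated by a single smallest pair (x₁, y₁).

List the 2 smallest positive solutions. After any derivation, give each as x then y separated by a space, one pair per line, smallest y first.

√112 → a₀=10, period (1,1,2,1,1,20); ℓ=6 even so k=5
i=0: a=10 ⇒ p=10, q=1
…
i=4: a=1 ⇒ p=74, q=7
i=5: a=1 ⇒ p=127, q=12
(x₁, y₁) = (127, 12);  127² − 112·12² = 1 ✓
k=2:  x_2 = 127·127+112·12·12 = 32257,  y_2 = 127·12+12·127 = 3048

127 12
32257 3048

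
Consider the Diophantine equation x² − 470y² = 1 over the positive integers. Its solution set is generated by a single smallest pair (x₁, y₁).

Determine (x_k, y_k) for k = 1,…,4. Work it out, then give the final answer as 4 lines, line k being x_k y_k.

[21; 1,2,8,2,1,42] for √470; ℓ=6 ⇒ convergent index 5
a_0=21:  p_0=21·1+0=21,  q_0=21·0+1=1
a_1=1:  p_1=1·21+1=22,  q_1=1·1+0=1
…
a_4=2:  p_4=2·542+65=1149,  q_4=2·25+3=53
a_5=1:  p_5=1·1149+542=1691,  q_5=1·53+25=78
fundamental: x₁=1691, y₁=78  (since 2859481 − 470·6084 = 1)
n=2: (1691,78)∘(1691,78) = (1691·1691+470·78·78, 1691·78+78·1691) = (5718961,263796)
n=3: (5718961,263796)∘(1691,78) = (1691·5718961+470·78·263796, 1691·263796+78·5718961) = (19341524411,892157994)
n=4: (19341524411,892157994)∘(1691,78) = (1691·19341524411+470·78·892157994, 1691·892157994+78·19341524411) = (65413029839041,3017278071912)

1691 78
5718961 263796
19341524411 892157994
65413029839041 3017278071912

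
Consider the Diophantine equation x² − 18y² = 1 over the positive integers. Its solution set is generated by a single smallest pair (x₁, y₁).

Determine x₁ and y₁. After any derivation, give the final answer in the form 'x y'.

√18 = [4; 4,8, …], period ℓ=2 (even) → k=1
i=0: a=4 ⇒ p=4, q=1
i=1: a=4 ⇒ p=17, q=4
→ (17, 4).  Check: 17²=289, 18·4²=288, difference 1.

17 4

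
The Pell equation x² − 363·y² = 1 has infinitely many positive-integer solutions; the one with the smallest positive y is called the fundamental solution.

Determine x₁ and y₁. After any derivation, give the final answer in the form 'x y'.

d=363: √d = [19; 19,38] (ℓ=2, even), read p_1/q_1
k=0  a_k=19  p_k/q_k = 19/1
k=1  a_k=19  p_k/q_k = 362/19
fundamental: x₁=362, y₁=19  (since 131044 − 363·361 = 1)

362 19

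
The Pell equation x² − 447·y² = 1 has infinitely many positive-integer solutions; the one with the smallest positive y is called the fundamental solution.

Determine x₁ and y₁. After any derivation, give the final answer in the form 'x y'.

148 7

√447 → a₀=21, period (7,42); ℓ=2 even so k=1
step 0: (21, 1)  from 21·(1,0) + (0,1)
step 1: (148, 7)  from 7·(21,1) + (1,0)
fundamental: x₁=148, y₁=7  (since 21904 − 447·49 = 1)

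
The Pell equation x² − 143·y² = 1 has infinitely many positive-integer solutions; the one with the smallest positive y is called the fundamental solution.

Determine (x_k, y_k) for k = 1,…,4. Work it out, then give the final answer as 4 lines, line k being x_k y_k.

12 1
287 24
6876 575
164737 13776

d=143: √d = [11; 1,22] (ℓ=2, even), read p_1/q_1
step 0: (11, 1)  from 11·(1,0) + (0,1)
step 1: (12, 1)  from 1·(11,1) + (1,0)
→ (12, 1).  Check: 12²=144, 143·1²=143, difference 1.
(x_2, y_2) = (12·12 + 143·1·1, 12·1 + 1·12) = (287, 24)
(x_3, y_3) = (12·287 + 143·1·24, 12·24 + 1·287) = (6876, 575)
(x_4, y_4) = (12·6876 + 143·1·575, 12·575 + 1·6876) = (164737, 13776)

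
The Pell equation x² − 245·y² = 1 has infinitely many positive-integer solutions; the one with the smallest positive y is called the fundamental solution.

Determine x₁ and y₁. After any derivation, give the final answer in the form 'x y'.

51841 3312

√245 = [15; 1,1,1,7,6,7,1,1,1,30, …], period ℓ=10 (even) → k=9
k=0  a_k=15  p_k/q_k = 15/1
k=1  a_k=1  p_k/q_k = 16/1
…
k=4  a_k=7  p_k/q_k = 360/23
…
k=8  a_k=1  p_k/q_k = 33825/2161
k=9  a_k=1  p_k/q_k = 51841/3312
(x₁, y₁) = (51841, 3312);  51841² − 245·3312² = 1 ✓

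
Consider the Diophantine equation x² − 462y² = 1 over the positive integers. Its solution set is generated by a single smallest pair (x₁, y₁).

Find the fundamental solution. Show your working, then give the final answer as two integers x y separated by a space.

43 2

√462 = [21; 2,42, …], period ℓ=2 (even) → k=1
step 0: (21, 1)  from 21·(1,0) + (0,1)
step 1: (43, 2)  from 2·(21,1) + (1,0)
→ (43, 2).  Check: 43²=1849, 462·2²=1848, difference 1.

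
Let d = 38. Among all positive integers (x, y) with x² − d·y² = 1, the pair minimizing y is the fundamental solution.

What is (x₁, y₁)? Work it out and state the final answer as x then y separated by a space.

37 6

[6; 6,12] for √38; ℓ=2 ⇒ convergent index 1
a_0=6:  p_0=6·1+0=6,  q_0=6·0+1=1
a_1=6:  p_1=6·6+1=37,  q_1=6·1+0=6
(x₁, y₁) = (37, 6);  37² − 38·6² = 1 ✓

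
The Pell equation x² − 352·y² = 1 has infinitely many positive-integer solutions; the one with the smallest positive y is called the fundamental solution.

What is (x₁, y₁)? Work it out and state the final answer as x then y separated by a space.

d=352: √d = [18; 1,3,5,9,5,3,1,36] (ℓ=8, even), read p_7/q_7
i=0: a=18 ⇒ p=18, q=1
…
i=6: a=3 ⇒ p=59118, q=3151
i=7: a=1 ⇒ p=77617, q=4137
→ (77617, 4137).  Check: 77617²=6024398689, 352·4137²=6024398688, difference 1.

77617 4137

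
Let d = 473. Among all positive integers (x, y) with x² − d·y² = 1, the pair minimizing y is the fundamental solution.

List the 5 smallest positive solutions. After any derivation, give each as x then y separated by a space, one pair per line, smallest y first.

87 4
15137 696
2633751 121100
458257537 21070704
79734177687 3666181396

√473 = [21; 1,2,1,42, …], period ℓ=4 (even) → k=3
k=0  a_k=21  p_k/q_k = 21/1
…
k=2  a_k=2  p_k/q_k = 65/3
k=3  a_k=1  p_k/q_k = 87/4
fundamental: x₁=87, y₁=4  (since 7569 − 473·16 = 1)
k=2:  x_2 = 87·87+473·4·4 = 15137,  y_2 = 87·4+4·87 = 696
k=3:  x_3 = 87·15137+473·4·696 = 2633751,  y_3 = 87·696+4·15137 = 121100
k=4:  x_4 = 87·2633751+473·4·121100 = 458257537,  y_4 = 87·121100+4·2633751 = 21070704
k=5:  x_5 = 87·458257537+473·4·21070704 = 79734177687,  y_5 = 87·21070704+4·458257537 = 3666181396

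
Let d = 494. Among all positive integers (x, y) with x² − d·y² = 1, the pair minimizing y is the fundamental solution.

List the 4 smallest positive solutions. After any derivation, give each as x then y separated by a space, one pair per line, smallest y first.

√494 = [22; 4,2,2,1,2,1,2,2,4,44, …], period ℓ=10 (even) → k=9
i=0: a=22 ⇒ p=22, q=1
…
i=5: a=2 ⇒ p=1867, q=84
…
i=7: a=2 ⇒ p=6979, q=314
i=8: a=2 ⇒ p=16514, q=743
i=9: a=4 ⇒ p=73035, q=3286
→ (73035, 3286).  Check: 73035²=5334111225, 494·3286²=5334111224, difference 1.
n=2: (73035,3286)∘(73035,3286) = (73035·73035+494·3286·3286, 73035·3286+3286·73035) = (10668222449,479986020)
n=3: (10668222449,479986020)∘(73035,3286) = (73035·10668222449+494·3286·479986020, 73035·479986020+3286·10668222449) = (1558307253052395,70111557938114)
n=4: (1558307253052395,70111557938114)∘(73035,3286) = (73035·1558307253052395+494·3286·70111557938114, 73035·70111557938114+3286·1558307253052395) = (227621940442695115201,10241195267540325960)

73035 3286
10668222449 479986020
1558307253052395 70111557938114
227621940442695115201 10241195267540325960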